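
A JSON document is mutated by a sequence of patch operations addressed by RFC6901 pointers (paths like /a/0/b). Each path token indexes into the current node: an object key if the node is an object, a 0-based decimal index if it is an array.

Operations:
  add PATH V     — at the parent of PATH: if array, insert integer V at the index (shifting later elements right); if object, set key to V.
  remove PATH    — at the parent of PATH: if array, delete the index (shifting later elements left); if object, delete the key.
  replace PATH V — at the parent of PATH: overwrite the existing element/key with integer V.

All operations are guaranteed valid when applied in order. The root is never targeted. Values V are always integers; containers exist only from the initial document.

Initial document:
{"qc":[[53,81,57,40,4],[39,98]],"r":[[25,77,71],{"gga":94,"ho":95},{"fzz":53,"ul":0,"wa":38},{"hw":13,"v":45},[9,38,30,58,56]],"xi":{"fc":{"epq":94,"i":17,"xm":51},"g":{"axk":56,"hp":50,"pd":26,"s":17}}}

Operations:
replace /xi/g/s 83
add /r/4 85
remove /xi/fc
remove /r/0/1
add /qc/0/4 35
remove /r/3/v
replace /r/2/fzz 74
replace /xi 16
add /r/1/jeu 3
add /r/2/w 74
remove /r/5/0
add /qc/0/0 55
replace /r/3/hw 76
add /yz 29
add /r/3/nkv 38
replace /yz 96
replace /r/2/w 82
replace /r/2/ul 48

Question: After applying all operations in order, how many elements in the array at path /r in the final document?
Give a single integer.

After op 1 (replace /xi/g/s 83): {"qc":[[53,81,57,40,4],[39,98]],"r":[[25,77,71],{"gga":94,"ho":95},{"fzz":53,"ul":0,"wa":38},{"hw":13,"v":45},[9,38,30,58,56]],"xi":{"fc":{"epq":94,"i":17,"xm":51},"g":{"axk":56,"hp":50,"pd":26,"s":83}}}
After op 2 (add /r/4 85): {"qc":[[53,81,57,40,4],[39,98]],"r":[[25,77,71],{"gga":94,"ho":95},{"fzz":53,"ul":0,"wa":38},{"hw":13,"v":45},85,[9,38,30,58,56]],"xi":{"fc":{"epq":94,"i":17,"xm":51},"g":{"axk":56,"hp":50,"pd":26,"s":83}}}
After op 3 (remove /xi/fc): {"qc":[[53,81,57,40,4],[39,98]],"r":[[25,77,71],{"gga":94,"ho":95},{"fzz":53,"ul":0,"wa":38},{"hw":13,"v":45},85,[9,38,30,58,56]],"xi":{"g":{"axk":56,"hp":50,"pd":26,"s":83}}}
After op 4 (remove /r/0/1): {"qc":[[53,81,57,40,4],[39,98]],"r":[[25,71],{"gga":94,"ho":95},{"fzz":53,"ul":0,"wa":38},{"hw":13,"v":45},85,[9,38,30,58,56]],"xi":{"g":{"axk":56,"hp":50,"pd":26,"s":83}}}
After op 5 (add /qc/0/4 35): {"qc":[[53,81,57,40,35,4],[39,98]],"r":[[25,71],{"gga":94,"ho":95},{"fzz":53,"ul":0,"wa":38},{"hw":13,"v":45},85,[9,38,30,58,56]],"xi":{"g":{"axk":56,"hp":50,"pd":26,"s":83}}}
After op 6 (remove /r/3/v): {"qc":[[53,81,57,40,35,4],[39,98]],"r":[[25,71],{"gga":94,"ho":95},{"fzz":53,"ul":0,"wa":38},{"hw":13},85,[9,38,30,58,56]],"xi":{"g":{"axk":56,"hp":50,"pd":26,"s":83}}}
After op 7 (replace /r/2/fzz 74): {"qc":[[53,81,57,40,35,4],[39,98]],"r":[[25,71],{"gga":94,"ho":95},{"fzz":74,"ul":0,"wa":38},{"hw":13},85,[9,38,30,58,56]],"xi":{"g":{"axk":56,"hp":50,"pd":26,"s":83}}}
After op 8 (replace /xi 16): {"qc":[[53,81,57,40,35,4],[39,98]],"r":[[25,71],{"gga":94,"ho":95},{"fzz":74,"ul":0,"wa":38},{"hw":13},85,[9,38,30,58,56]],"xi":16}
After op 9 (add /r/1/jeu 3): {"qc":[[53,81,57,40,35,4],[39,98]],"r":[[25,71],{"gga":94,"ho":95,"jeu":3},{"fzz":74,"ul":0,"wa":38},{"hw":13},85,[9,38,30,58,56]],"xi":16}
After op 10 (add /r/2/w 74): {"qc":[[53,81,57,40,35,4],[39,98]],"r":[[25,71],{"gga":94,"ho":95,"jeu":3},{"fzz":74,"ul":0,"w":74,"wa":38},{"hw":13},85,[9,38,30,58,56]],"xi":16}
After op 11 (remove /r/5/0): {"qc":[[53,81,57,40,35,4],[39,98]],"r":[[25,71],{"gga":94,"ho":95,"jeu":3},{"fzz":74,"ul":0,"w":74,"wa":38},{"hw":13},85,[38,30,58,56]],"xi":16}
After op 12 (add /qc/0/0 55): {"qc":[[55,53,81,57,40,35,4],[39,98]],"r":[[25,71],{"gga":94,"ho":95,"jeu":3},{"fzz":74,"ul":0,"w":74,"wa":38},{"hw":13},85,[38,30,58,56]],"xi":16}
After op 13 (replace /r/3/hw 76): {"qc":[[55,53,81,57,40,35,4],[39,98]],"r":[[25,71],{"gga":94,"ho":95,"jeu":3},{"fzz":74,"ul":0,"w":74,"wa":38},{"hw":76},85,[38,30,58,56]],"xi":16}
After op 14 (add /yz 29): {"qc":[[55,53,81,57,40,35,4],[39,98]],"r":[[25,71],{"gga":94,"ho":95,"jeu":3},{"fzz":74,"ul":0,"w":74,"wa":38},{"hw":76},85,[38,30,58,56]],"xi":16,"yz":29}
After op 15 (add /r/3/nkv 38): {"qc":[[55,53,81,57,40,35,4],[39,98]],"r":[[25,71],{"gga":94,"ho":95,"jeu":3},{"fzz":74,"ul":0,"w":74,"wa":38},{"hw":76,"nkv":38},85,[38,30,58,56]],"xi":16,"yz":29}
After op 16 (replace /yz 96): {"qc":[[55,53,81,57,40,35,4],[39,98]],"r":[[25,71],{"gga":94,"ho":95,"jeu":3},{"fzz":74,"ul":0,"w":74,"wa":38},{"hw":76,"nkv":38},85,[38,30,58,56]],"xi":16,"yz":96}
After op 17 (replace /r/2/w 82): {"qc":[[55,53,81,57,40,35,4],[39,98]],"r":[[25,71],{"gga":94,"ho":95,"jeu":3},{"fzz":74,"ul":0,"w":82,"wa":38},{"hw":76,"nkv":38},85,[38,30,58,56]],"xi":16,"yz":96}
After op 18 (replace /r/2/ul 48): {"qc":[[55,53,81,57,40,35,4],[39,98]],"r":[[25,71],{"gga":94,"ho":95,"jeu":3},{"fzz":74,"ul":48,"w":82,"wa":38},{"hw":76,"nkv":38},85,[38,30,58,56]],"xi":16,"yz":96}
Size at path /r: 6

Answer: 6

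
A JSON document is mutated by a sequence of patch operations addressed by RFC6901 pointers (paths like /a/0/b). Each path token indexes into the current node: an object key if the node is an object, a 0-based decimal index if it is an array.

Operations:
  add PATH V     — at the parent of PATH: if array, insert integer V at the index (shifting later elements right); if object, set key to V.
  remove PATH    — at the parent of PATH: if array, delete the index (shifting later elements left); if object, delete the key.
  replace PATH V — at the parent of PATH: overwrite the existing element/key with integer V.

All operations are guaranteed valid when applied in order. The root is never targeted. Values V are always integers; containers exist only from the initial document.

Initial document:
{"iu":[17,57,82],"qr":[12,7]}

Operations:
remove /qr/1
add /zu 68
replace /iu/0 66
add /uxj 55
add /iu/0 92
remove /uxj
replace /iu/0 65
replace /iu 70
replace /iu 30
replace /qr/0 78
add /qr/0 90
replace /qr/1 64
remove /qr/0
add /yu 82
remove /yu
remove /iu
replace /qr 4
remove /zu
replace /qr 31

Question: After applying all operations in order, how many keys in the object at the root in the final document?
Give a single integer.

After op 1 (remove /qr/1): {"iu":[17,57,82],"qr":[12]}
After op 2 (add /zu 68): {"iu":[17,57,82],"qr":[12],"zu":68}
After op 3 (replace /iu/0 66): {"iu":[66,57,82],"qr":[12],"zu":68}
After op 4 (add /uxj 55): {"iu":[66,57,82],"qr":[12],"uxj":55,"zu":68}
After op 5 (add /iu/0 92): {"iu":[92,66,57,82],"qr":[12],"uxj":55,"zu":68}
After op 6 (remove /uxj): {"iu":[92,66,57,82],"qr":[12],"zu":68}
After op 7 (replace /iu/0 65): {"iu":[65,66,57,82],"qr":[12],"zu":68}
After op 8 (replace /iu 70): {"iu":70,"qr":[12],"zu":68}
After op 9 (replace /iu 30): {"iu":30,"qr":[12],"zu":68}
After op 10 (replace /qr/0 78): {"iu":30,"qr":[78],"zu":68}
After op 11 (add /qr/0 90): {"iu":30,"qr":[90,78],"zu":68}
After op 12 (replace /qr/1 64): {"iu":30,"qr":[90,64],"zu":68}
After op 13 (remove /qr/0): {"iu":30,"qr":[64],"zu":68}
After op 14 (add /yu 82): {"iu":30,"qr":[64],"yu":82,"zu":68}
After op 15 (remove /yu): {"iu":30,"qr":[64],"zu":68}
After op 16 (remove /iu): {"qr":[64],"zu":68}
After op 17 (replace /qr 4): {"qr":4,"zu":68}
After op 18 (remove /zu): {"qr":4}
After op 19 (replace /qr 31): {"qr":31}
Size at the root: 1

Answer: 1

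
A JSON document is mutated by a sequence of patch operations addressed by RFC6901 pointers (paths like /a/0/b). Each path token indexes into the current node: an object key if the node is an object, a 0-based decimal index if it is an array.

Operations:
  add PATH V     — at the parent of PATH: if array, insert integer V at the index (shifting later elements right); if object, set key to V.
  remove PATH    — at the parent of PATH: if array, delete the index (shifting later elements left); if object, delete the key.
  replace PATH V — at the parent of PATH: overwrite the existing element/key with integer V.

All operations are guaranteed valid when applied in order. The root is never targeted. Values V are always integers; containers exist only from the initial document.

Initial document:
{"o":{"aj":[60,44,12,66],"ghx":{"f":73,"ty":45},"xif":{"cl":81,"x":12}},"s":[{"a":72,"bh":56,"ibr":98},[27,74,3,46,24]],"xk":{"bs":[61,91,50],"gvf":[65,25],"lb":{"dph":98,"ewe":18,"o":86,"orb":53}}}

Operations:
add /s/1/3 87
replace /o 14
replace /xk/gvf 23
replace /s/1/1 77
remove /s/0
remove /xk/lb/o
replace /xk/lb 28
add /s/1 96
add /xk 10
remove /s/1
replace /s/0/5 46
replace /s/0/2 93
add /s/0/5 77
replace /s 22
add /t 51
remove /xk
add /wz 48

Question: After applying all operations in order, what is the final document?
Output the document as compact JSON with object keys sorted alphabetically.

Answer: {"o":14,"s":22,"t":51,"wz":48}

Derivation:
After op 1 (add /s/1/3 87): {"o":{"aj":[60,44,12,66],"ghx":{"f":73,"ty":45},"xif":{"cl":81,"x":12}},"s":[{"a":72,"bh":56,"ibr":98},[27,74,3,87,46,24]],"xk":{"bs":[61,91,50],"gvf":[65,25],"lb":{"dph":98,"ewe":18,"o":86,"orb":53}}}
After op 2 (replace /o 14): {"o":14,"s":[{"a":72,"bh":56,"ibr":98},[27,74,3,87,46,24]],"xk":{"bs":[61,91,50],"gvf":[65,25],"lb":{"dph":98,"ewe":18,"o":86,"orb":53}}}
After op 3 (replace /xk/gvf 23): {"o":14,"s":[{"a":72,"bh":56,"ibr":98},[27,74,3,87,46,24]],"xk":{"bs":[61,91,50],"gvf":23,"lb":{"dph":98,"ewe":18,"o":86,"orb":53}}}
After op 4 (replace /s/1/1 77): {"o":14,"s":[{"a":72,"bh":56,"ibr":98},[27,77,3,87,46,24]],"xk":{"bs":[61,91,50],"gvf":23,"lb":{"dph":98,"ewe":18,"o":86,"orb":53}}}
After op 5 (remove /s/0): {"o":14,"s":[[27,77,3,87,46,24]],"xk":{"bs":[61,91,50],"gvf":23,"lb":{"dph":98,"ewe":18,"o":86,"orb":53}}}
After op 6 (remove /xk/lb/o): {"o":14,"s":[[27,77,3,87,46,24]],"xk":{"bs":[61,91,50],"gvf":23,"lb":{"dph":98,"ewe":18,"orb":53}}}
After op 7 (replace /xk/lb 28): {"o":14,"s":[[27,77,3,87,46,24]],"xk":{"bs":[61,91,50],"gvf":23,"lb":28}}
After op 8 (add /s/1 96): {"o":14,"s":[[27,77,3,87,46,24],96],"xk":{"bs":[61,91,50],"gvf":23,"lb":28}}
After op 9 (add /xk 10): {"o":14,"s":[[27,77,3,87,46,24],96],"xk":10}
After op 10 (remove /s/1): {"o":14,"s":[[27,77,3,87,46,24]],"xk":10}
After op 11 (replace /s/0/5 46): {"o":14,"s":[[27,77,3,87,46,46]],"xk":10}
After op 12 (replace /s/0/2 93): {"o":14,"s":[[27,77,93,87,46,46]],"xk":10}
After op 13 (add /s/0/5 77): {"o":14,"s":[[27,77,93,87,46,77,46]],"xk":10}
After op 14 (replace /s 22): {"o":14,"s":22,"xk":10}
After op 15 (add /t 51): {"o":14,"s":22,"t":51,"xk":10}
After op 16 (remove /xk): {"o":14,"s":22,"t":51}
After op 17 (add /wz 48): {"o":14,"s":22,"t":51,"wz":48}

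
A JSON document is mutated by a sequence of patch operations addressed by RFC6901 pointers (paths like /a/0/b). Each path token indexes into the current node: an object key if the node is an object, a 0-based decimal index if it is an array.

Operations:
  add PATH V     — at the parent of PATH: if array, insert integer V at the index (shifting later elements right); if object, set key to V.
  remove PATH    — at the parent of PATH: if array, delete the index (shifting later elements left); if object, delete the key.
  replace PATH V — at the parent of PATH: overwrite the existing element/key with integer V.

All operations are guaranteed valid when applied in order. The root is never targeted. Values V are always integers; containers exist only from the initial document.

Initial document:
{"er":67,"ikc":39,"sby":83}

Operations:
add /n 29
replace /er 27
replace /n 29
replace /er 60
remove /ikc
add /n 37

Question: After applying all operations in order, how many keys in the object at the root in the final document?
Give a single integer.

Answer: 3

Derivation:
After op 1 (add /n 29): {"er":67,"ikc":39,"n":29,"sby":83}
After op 2 (replace /er 27): {"er":27,"ikc":39,"n":29,"sby":83}
After op 3 (replace /n 29): {"er":27,"ikc":39,"n":29,"sby":83}
After op 4 (replace /er 60): {"er":60,"ikc":39,"n":29,"sby":83}
After op 5 (remove /ikc): {"er":60,"n":29,"sby":83}
After op 6 (add /n 37): {"er":60,"n":37,"sby":83}
Size at the root: 3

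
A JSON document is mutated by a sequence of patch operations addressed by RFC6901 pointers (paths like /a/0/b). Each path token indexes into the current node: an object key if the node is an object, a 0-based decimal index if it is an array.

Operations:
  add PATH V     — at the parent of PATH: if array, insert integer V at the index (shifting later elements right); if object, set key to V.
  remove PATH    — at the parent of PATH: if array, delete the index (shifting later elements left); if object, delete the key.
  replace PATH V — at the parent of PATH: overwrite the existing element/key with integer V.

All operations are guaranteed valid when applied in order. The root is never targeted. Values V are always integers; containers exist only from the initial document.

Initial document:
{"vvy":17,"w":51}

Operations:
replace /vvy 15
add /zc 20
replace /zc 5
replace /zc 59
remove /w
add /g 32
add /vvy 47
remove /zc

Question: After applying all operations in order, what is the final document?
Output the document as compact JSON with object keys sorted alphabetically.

After op 1 (replace /vvy 15): {"vvy":15,"w":51}
After op 2 (add /zc 20): {"vvy":15,"w":51,"zc":20}
After op 3 (replace /zc 5): {"vvy":15,"w":51,"zc":5}
After op 4 (replace /zc 59): {"vvy":15,"w":51,"zc":59}
After op 5 (remove /w): {"vvy":15,"zc":59}
After op 6 (add /g 32): {"g":32,"vvy":15,"zc":59}
After op 7 (add /vvy 47): {"g":32,"vvy":47,"zc":59}
After op 8 (remove /zc): {"g":32,"vvy":47}

Answer: {"g":32,"vvy":47}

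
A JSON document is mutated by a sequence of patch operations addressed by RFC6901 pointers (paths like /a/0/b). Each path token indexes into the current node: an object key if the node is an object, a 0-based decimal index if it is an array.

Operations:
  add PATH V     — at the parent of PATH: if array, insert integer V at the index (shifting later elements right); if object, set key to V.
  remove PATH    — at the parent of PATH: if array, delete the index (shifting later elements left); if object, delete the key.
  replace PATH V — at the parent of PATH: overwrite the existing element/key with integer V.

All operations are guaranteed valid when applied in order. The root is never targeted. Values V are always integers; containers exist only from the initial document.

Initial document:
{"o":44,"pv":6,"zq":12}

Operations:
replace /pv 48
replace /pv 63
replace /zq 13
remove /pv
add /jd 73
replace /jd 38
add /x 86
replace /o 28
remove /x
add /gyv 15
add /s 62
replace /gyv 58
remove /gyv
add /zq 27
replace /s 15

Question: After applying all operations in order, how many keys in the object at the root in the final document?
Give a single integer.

Answer: 4

Derivation:
After op 1 (replace /pv 48): {"o":44,"pv":48,"zq":12}
After op 2 (replace /pv 63): {"o":44,"pv":63,"zq":12}
After op 3 (replace /zq 13): {"o":44,"pv":63,"zq":13}
After op 4 (remove /pv): {"o":44,"zq":13}
After op 5 (add /jd 73): {"jd":73,"o":44,"zq":13}
After op 6 (replace /jd 38): {"jd":38,"o":44,"zq":13}
After op 7 (add /x 86): {"jd":38,"o":44,"x":86,"zq":13}
After op 8 (replace /o 28): {"jd":38,"o":28,"x":86,"zq":13}
After op 9 (remove /x): {"jd":38,"o":28,"zq":13}
After op 10 (add /gyv 15): {"gyv":15,"jd":38,"o":28,"zq":13}
After op 11 (add /s 62): {"gyv":15,"jd":38,"o":28,"s":62,"zq":13}
After op 12 (replace /gyv 58): {"gyv":58,"jd":38,"o":28,"s":62,"zq":13}
After op 13 (remove /gyv): {"jd":38,"o":28,"s":62,"zq":13}
After op 14 (add /zq 27): {"jd":38,"o":28,"s":62,"zq":27}
After op 15 (replace /s 15): {"jd":38,"o":28,"s":15,"zq":27}
Size at the root: 4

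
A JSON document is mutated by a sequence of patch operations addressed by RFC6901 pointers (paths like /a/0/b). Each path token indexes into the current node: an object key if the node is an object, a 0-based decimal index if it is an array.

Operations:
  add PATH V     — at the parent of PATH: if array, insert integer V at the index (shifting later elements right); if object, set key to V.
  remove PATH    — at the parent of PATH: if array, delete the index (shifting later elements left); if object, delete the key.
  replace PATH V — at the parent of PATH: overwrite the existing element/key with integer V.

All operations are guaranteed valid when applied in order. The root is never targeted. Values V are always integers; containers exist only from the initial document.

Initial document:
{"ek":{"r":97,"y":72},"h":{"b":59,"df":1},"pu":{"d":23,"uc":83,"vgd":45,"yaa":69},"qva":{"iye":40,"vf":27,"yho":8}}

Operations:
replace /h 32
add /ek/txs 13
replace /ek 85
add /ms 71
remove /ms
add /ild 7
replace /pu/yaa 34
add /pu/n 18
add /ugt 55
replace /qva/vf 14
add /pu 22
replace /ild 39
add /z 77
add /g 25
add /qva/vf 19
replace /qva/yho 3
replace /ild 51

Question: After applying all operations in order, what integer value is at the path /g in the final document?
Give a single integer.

After op 1 (replace /h 32): {"ek":{"r":97,"y":72},"h":32,"pu":{"d":23,"uc":83,"vgd":45,"yaa":69},"qva":{"iye":40,"vf":27,"yho":8}}
After op 2 (add /ek/txs 13): {"ek":{"r":97,"txs":13,"y":72},"h":32,"pu":{"d":23,"uc":83,"vgd":45,"yaa":69},"qva":{"iye":40,"vf":27,"yho":8}}
After op 3 (replace /ek 85): {"ek":85,"h":32,"pu":{"d":23,"uc":83,"vgd":45,"yaa":69},"qva":{"iye":40,"vf":27,"yho":8}}
After op 4 (add /ms 71): {"ek":85,"h":32,"ms":71,"pu":{"d":23,"uc":83,"vgd":45,"yaa":69},"qva":{"iye":40,"vf":27,"yho":8}}
After op 5 (remove /ms): {"ek":85,"h":32,"pu":{"d":23,"uc":83,"vgd":45,"yaa":69},"qva":{"iye":40,"vf":27,"yho":8}}
After op 6 (add /ild 7): {"ek":85,"h":32,"ild":7,"pu":{"d":23,"uc":83,"vgd":45,"yaa":69},"qva":{"iye":40,"vf":27,"yho":8}}
After op 7 (replace /pu/yaa 34): {"ek":85,"h":32,"ild":7,"pu":{"d":23,"uc":83,"vgd":45,"yaa":34},"qva":{"iye":40,"vf":27,"yho":8}}
After op 8 (add /pu/n 18): {"ek":85,"h":32,"ild":7,"pu":{"d":23,"n":18,"uc":83,"vgd":45,"yaa":34},"qva":{"iye":40,"vf":27,"yho":8}}
After op 9 (add /ugt 55): {"ek":85,"h":32,"ild":7,"pu":{"d":23,"n":18,"uc":83,"vgd":45,"yaa":34},"qva":{"iye":40,"vf":27,"yho":8},"ugt":55}
After op 10 (replace /qva/vf 14): {"ek":85,"h":32,"ild":7,"pu":{"d":23,"n":18,"uc":83,"vgd":45,"yaa":34},"qva":{"iye":40,"vf":14,"yho":8},"ugt":55}
After op 11 (add /pu 22): {"ek":85,"h":32,"ild":7,"pu":22,"qva":{"iye":40,"vf":14,"yho":8},"ugt":55}
After op 12 (replace /ild 39): {"ek":85,"h":32,"ild":39,"pu":22,"qva":{"iye":40,"vf":14,"yho":8},"ugt":55}
After op 13 (add /z 77): {"ek":85,"h":32,"ild":39,"pu":22,"qva":{"iye":40,"vf":14,"yho":8},"ugt":55,"z":77}
After op 14 (add /g 25): {"ek":85,"g":25,"h":32,"ild":39,"pu":22,"qva":{"iye":40,"vf":14,"yho":8},"ugt":55,"z":77}
After op 15 (add /qva/vf 19): {"ek":85,"g":25,"h":32,"ild":39,"pu":22,"qva":{"iye":40,"vf":19,"yho":8},"ugt":55,"z":77}
After op 16 (replace /qva/yho 3): {"ek":85,"g":25,"h":32,"ild":39,"pu":22,"qva":{"iye":40,"vf":19,"yho":3},"ugt":55,"z":77}
After op 17 (replace /ild 51): {"ek":85,"g":25,"h":32,"ild":51,"pu":22,"qva":{"iye":40,"vf":19,"yho":3},"ugt":55,"z":77}
Value at /g: 25

Answer: 25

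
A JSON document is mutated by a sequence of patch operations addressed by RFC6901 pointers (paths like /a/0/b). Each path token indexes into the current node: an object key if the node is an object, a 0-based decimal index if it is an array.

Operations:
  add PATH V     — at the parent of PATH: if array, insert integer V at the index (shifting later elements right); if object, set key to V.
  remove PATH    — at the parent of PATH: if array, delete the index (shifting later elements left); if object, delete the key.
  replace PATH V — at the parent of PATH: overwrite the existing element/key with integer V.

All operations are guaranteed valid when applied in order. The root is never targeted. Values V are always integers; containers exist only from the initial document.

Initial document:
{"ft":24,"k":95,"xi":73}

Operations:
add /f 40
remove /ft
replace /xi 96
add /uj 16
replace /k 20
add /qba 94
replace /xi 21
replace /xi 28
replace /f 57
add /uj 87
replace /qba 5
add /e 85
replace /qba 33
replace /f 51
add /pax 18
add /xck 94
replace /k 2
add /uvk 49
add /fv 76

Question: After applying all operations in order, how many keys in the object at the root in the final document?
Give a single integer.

Answer: 10

Derivation:
After op 1 (add /f 40): {"f":40,"ft":24,"k":95,"xi":73}
After op 2 (remove /ft): {"f":40,"k":95,"xi":73}
After op 3 (replace /xi 96): {"f":40,"k":95,"xi":96}
After op 4 (add /uj 16): {"f":40,"k":95,"uj":16,"xi":96}
After op 5 (replace /k 20): {"f":40,"k":20,"uj":16,"xi":96}
After op 6 (add /qba 94): {"f":40,"k":20,"qba":94,"uj":16,"xi":96}
After op 7 (replace /xi 21): {"f":40,"k":20,"qba":94,"uj":16,"xi":21}
After op 8 (replace /xi 28): {"f":40,"k":20,"qba":94,"uj":16,"xi":28}
After op 9 (replace /f 57): {"f":57,"k":20,"qba":94,"uj":16,"xi":28}
After op 10 (add /uj 87): {"f":57,"k":20,"qba":94,"uj":87,"xi":28}
After op 11 (replace /qba 5): {"f":57,"k":20,"qba":5,"uj":87,"xi":28}
After op 12 (add /e 85): {"e":85,"f":57,"k":20,"qba":5,"uj":87,"xi":28}
After op 13 (replace /qba 33): {"e":85,"f":57,"k":20,"qba":33,"uj":87,"xi":28}
After op 14 (replace /f 51): {"e":85,"f":51,"k":20,"qba":33,"uj":87,"xi":28}
After op 15 (add /pax 18): {"e":85,"f":51,"k":20,"pax":18,"qba":33,"uj":87,"xi":28}
After op 16 (add /xck 94): {"e":85,"f":51,"k":20,"pax":18,"qba":33,"uj":87,"xck":94,"xi":28}
After op 17 (replace /k 2): {"e":85,"f":51,"k":2,"pax":18,"qba":33,"uj":87,"xck":94,"xi":28}
After op 18 (add /uvk 49): {"e":85,"f":51,"k":2,"pax":18,"qba":33,"uj":87,"uvk":49,"xck":94,"xi":28}
After op 19 (add /fv 76): {"e":85,"f":51,"fv":76,"k":2,"pax":18,"qba":33,"uj":87,"uvk":49,"xck":94,"xi":28}
Size at the root: 10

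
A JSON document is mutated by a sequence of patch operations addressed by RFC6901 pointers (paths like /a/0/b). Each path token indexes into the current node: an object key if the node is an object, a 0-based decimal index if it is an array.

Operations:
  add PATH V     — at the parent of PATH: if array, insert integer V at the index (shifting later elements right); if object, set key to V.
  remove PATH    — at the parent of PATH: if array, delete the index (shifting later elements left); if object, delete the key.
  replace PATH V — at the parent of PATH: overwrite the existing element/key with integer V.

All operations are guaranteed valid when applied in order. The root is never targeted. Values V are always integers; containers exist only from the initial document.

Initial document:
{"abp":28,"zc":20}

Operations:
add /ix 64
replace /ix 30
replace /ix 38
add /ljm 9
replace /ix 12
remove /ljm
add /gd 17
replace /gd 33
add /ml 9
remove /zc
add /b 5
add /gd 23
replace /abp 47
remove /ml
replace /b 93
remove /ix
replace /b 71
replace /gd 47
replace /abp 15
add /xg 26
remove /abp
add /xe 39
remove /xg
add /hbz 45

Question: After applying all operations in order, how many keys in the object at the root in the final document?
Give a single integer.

After op 1 (add /ix 64): {"abp":28,"ix":64,"zc":20}
After op 2 (replace /ix 30): {"abp":28,"ix":30,"zc":20}
After op 3 (replace /ix 38): {"abp":28,"ix":38,"zc":20}
After op 4 (add /ljm 9): {"abp":28,"ix":38,"ljm":9,"zc":20}
After op 5 (replace /ix 12): {"abp":28,"ix":12,"ljm":9,"zc":20}
After op 6 (remove /ljm): {"abp":28,"ix":12,"zc":20}
After op 7 (add /gd 17): {"abp":28,"gd":17,"ix":12,"zc":20}
After op 8 (replace /gd 33): {"abp":28,"gd":33,"ix":12,"zc":20}
After op 9 (add /ml 9): {"abp":28,"gd":33,"ix":12,"ml":9,"zc":20}
After op 10 (remove /zc): {"abp":28,"gd":33,"ix":12,"ml":9}
After op 11 (add /b 5): {"abp":28,"b":5,"gd":33,"ix":12,"ml":9}
After op 12 (add /gd 23): {"abp":28,"b":5,"gd":23,"ix":12,"ml":9}
After op 13 (replace /abp 47): {"abp":47,"b":5,"gd":23,"ix":12,"ml":9}
After op 14 (remove /ml): {"abp":47,"b":5,"gd":23,"ix":12}
After op 15 (replace /b 93): {"abp":47,"b":93,"gd":23,"ix":12}
After op 16 (remove /ix): {"abp":47,"b":93,"gd":23}
After op 17 (replace /b 71): {"abp":47,"b":71,"gd":23}
After op 18 (replace /gd 47): {"abp":47,"b":71,"gd":47}
After op 19 (replace /abp 15): {"abp":15,"b":71,"gd":47}
After op 20 (add /xg 26): {"abp":15,"b":71,"gd":47,"xg":26}
After op 21 (remove /abp): {"b":71,"gd":47,"xg":26}
After op 22 (add /xe 39): {"b":71,"gd":47,"xe":39,"xg":26}
After op 23 (remove /xg): {"b":71,"gd":47,"xe":39}
After op 24 (add /hbz 45): {"b":71,"gd":47,"hbz":45,"xe":39}
Size at the root: 4

Answer: 4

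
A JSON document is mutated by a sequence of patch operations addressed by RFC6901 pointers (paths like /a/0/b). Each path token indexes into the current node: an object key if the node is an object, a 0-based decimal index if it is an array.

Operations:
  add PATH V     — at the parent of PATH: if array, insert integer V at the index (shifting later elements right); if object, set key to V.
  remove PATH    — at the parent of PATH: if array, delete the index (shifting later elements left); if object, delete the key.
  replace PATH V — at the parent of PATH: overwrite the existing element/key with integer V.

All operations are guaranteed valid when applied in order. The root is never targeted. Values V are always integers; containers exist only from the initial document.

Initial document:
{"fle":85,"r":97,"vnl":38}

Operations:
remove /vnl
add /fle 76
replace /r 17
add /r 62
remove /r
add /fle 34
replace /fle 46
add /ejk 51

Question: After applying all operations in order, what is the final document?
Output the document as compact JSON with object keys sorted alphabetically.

After op 1 (remove /vnl): {"fle":85,"r":97}
After op 2 (add /fle 76): {"fle":76,"r":97}
After op 3 (replace /r 17): {"fle":76,"r":17}
After op 4 (add /r 62): {"fle":76,"r":62}
After op 5 (remove /r): {"fle":76}
After op 6 (add /fle 34): {"fle":34}
After op 7 (replace /fle 46): {"fle":46}
After op 8 (add /ejk 51): {"ejk":51,"fle":46}

Answer: {"ejk":51,"fle":46}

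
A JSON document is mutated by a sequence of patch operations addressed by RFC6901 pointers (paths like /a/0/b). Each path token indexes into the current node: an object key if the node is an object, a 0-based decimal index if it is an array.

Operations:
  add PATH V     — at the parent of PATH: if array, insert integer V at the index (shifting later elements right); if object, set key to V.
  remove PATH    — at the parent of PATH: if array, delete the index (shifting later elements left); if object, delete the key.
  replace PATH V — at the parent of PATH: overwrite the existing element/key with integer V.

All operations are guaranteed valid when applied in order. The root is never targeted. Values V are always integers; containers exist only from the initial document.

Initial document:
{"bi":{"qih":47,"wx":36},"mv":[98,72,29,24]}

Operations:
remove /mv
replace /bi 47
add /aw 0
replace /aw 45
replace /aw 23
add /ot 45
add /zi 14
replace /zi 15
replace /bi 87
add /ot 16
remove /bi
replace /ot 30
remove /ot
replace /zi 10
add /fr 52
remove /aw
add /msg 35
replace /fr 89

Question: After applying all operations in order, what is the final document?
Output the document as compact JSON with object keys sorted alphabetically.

Answer: {"fr":89,"msg":35,"zi":10}

Derivation:
After op 1 (remove /mv): {"bi":{"qih":47,"wx":36}}
After op 2 (replace /bi 47): {"bi":47}
After op 3 (add /aw 0): {"aw":0,"bi":47}
After op 4 (replace /aw 45): {"aw":45,"bi":47}
After op 5 (replace /aw 23): {"aw":23,"bi":47}
After op 6 (add /ot 45): {"aw":23,"bi":47,"ot":45}
After op 7 (add /zi 14): {"aw":23,"bi":47,"ot":45,"zi":14}
After op 8 (replace /zi 15): {"aw":23,"bi":47,"ot":45,"zi":15}
After op 9 (replace /bi 87): {"aw":23,"bi":87,"ot":45,"zi":15}
After op 10 (add /ot 16): {"aw":23,"bi":87,"ot":16,"zi":15}
After op 11 (remove /bi): {"aw":23,"ot":16,"zi":15}
After op 12 (replace /ot 30): {"aw":23,"ot":30,"zi":15}
After op 13 (remove /ot): {"aw":23,"zi":15}
After op 14 (replace /zi 10): {"aw":23,"zi":10}
After op 15 (add /fr 52): {"aw":23,"fr":52,"zi":10}
After op 16 (remove /aw): {"fr":52,"zi":10}
After op 17 (add /msg 35): {"fr":52,"msg":35,"zi":10}
After op 18 (replace /fr 89): {"fr":89,"msg":35,"zi":10}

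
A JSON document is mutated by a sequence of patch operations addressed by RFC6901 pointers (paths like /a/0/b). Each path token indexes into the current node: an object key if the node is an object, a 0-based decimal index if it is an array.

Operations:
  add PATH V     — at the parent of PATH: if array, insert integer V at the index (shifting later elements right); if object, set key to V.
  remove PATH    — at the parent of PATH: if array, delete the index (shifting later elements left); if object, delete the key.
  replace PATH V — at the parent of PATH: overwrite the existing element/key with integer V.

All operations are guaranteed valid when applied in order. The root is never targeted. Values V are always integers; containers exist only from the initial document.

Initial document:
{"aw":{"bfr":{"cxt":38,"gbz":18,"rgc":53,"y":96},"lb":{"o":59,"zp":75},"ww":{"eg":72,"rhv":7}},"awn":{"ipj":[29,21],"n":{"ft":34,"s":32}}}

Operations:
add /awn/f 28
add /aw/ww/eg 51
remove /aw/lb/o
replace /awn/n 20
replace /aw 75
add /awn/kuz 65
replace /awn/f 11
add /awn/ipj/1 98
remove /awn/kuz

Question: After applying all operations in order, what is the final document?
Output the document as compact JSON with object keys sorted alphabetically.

After op 1 (add /awn/f 28): {"aw":{"bfr":{"cxt":38,"gbz":18,"rgc":53,"y":96},"lb":{"o":59,"zp":75},"ww":{"eg":72,"rhv":7}},"awn":{"f":28,"ipj":[29,21],"n":{"ft":34,"s":32}}}
After op 2 (add /aw/ww/eg 51): {"aw":{"bfr":{"cxt":38,"gbz":18,"rgc":53,"y":96},"lb":{"o":59,"zp":75},"ww":{"eg":51,"rhv":7}},"awn":{"f":28,"ipj":[29,21],"n":{"ft":34,"s":32}}}
After op 3 (remove /aw/lb/o): {"aw":{"bfr":{"cxt":38,"gbz":18,"rgc":53,"y":96},"lb":{"zp":75},"ww":{"eg":51,"rhv":7}},"awn":{"f":28,"ipj":[29,21],"n":{"ft":34,"s":32}}}
After op 4 (replace /awn/n 20): {"aw":{"bfr":{"cxt":38,"gbz":18,"rgc":53,"y":96},"lb":{"zp":75},"ww":{"eg":51,"rhv":7}},"awn":{"f":28,"ipj":[29,21],"n":20}}
After op 5 (replace /aw 75): {"aw":75,"awn":{"f":28,"ipj":[29,21],"n":20}}
After op 6 (add /awn/kuz 65): {"aw":75,"awn":{"f":28,"ipj":[29,21],"kuz":65,"n":20}}
After op 7 (replace /awn/f 11): {"aw":75,"awn":{"f":11,"ipj":[29,21],"kuz":65,"n":20}}
After op 8 (add /awn/ipj/1 98): {"aw":75,"awn":{"f":11,"ipj":[29,98,21],"kuz":65,"n":20}}
After op 9 (remove /awn/kuz): {"aw":75,"awn":{"f":11,"ipj":[29,98,21],"n":20}}

Answer: {"aw":75,"awn":{"f":11,"ipj":[29,98,21],"n":20}}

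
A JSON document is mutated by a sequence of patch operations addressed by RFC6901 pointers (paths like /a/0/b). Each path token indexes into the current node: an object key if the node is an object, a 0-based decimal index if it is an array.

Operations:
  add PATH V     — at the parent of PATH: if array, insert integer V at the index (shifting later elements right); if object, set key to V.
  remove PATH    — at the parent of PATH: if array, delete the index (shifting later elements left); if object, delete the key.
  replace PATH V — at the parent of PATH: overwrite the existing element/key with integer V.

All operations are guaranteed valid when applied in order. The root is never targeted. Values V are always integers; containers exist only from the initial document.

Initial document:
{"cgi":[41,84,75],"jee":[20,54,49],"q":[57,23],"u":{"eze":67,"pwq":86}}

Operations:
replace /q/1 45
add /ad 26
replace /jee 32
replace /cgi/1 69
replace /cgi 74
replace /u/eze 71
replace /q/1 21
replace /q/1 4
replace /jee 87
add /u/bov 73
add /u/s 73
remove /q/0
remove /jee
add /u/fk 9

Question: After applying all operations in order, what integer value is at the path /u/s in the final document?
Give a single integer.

Answer: 73

Derivation:
After op 1 (replace /q/1 45): {"cgi":[41,84,75],"jee":[20,54,49],"q":[57,45],"u":{"eze":67,"pwq":86}}
After op 2 (add /ad 26): {"ad":26,"cgi":[41,84,75],"jee":[20,54,49],"q":[57,45],"u":{"eze":67,"pwq":86}}
After op 3 (replace /jee 32): {"ad":26,"cgi":[41,84,75],"jee":32,"q":[57,45],"u":{"eze":67,"pwq":86}}
After op 4 (replace /cgi/1 69): {"ad":26,"cgi":[41,69,75],"jee":32,"q":[57,45],"u":{"eze":67,"pwq":86}}
After op 5 (replace /cgi 74): {"ad":26,"cgi":74,"jee":32,"q":[57,45],"u":{"eze":67,"pwq":86}}
After op 6 (replace /u/eze 71): {"ad":26,"cgi":74,"jee":32,"q":[57,45],"u":{"eze":71,"pwq":86}}
After op 7 (replace /q/1 21): {"ad":26,"cgi":74,"jee":32,"q":[57,21],"u":{"eze":71,"pwq":86}}
After op 8 (replace /q/1 4): {"ad":26,"cgi":74,"jee":32,"q":[57,4],"u":{"eze":71,"pwq":86}}
After op 9 (replace /jee 87): {"ad":26,"cgi":74,"jee":87,"q":[57,4],"u":{"eze":71,"pwq":86}}
After op 10 (add /u/bov 73): {"ad":26,"cgi":74,"jee":87,"q":[57,4],"u":{"bov":73,"eze":71,"pwq":86}}
After op 11 (add /u/s 73): {"ad":26,"cgi":74,"jee":87,"q":[57,4],"u":{"bov":73,"eze":71,"pwq":86,"s":73}}
After op 12 (remove /q/0): {"ad":26,"cgi":74,"jee":87,"q":[4],"u":{"bov":73,"eze":71,"pwq":86,"s":73}}
After op 13 (remove /jee): {"ad":26,"cgi":74,"q":[4],"u":{"bov":73,"eze":71,"pwq":86,"s":73}}
After op 14 (add /u/fk 9): {"ad":26,"cgi":74,"q":[4],"u":{"bov":73,"eze":71,"fk":9,"pwq":86,"s":73}}
Value at /u/s: 73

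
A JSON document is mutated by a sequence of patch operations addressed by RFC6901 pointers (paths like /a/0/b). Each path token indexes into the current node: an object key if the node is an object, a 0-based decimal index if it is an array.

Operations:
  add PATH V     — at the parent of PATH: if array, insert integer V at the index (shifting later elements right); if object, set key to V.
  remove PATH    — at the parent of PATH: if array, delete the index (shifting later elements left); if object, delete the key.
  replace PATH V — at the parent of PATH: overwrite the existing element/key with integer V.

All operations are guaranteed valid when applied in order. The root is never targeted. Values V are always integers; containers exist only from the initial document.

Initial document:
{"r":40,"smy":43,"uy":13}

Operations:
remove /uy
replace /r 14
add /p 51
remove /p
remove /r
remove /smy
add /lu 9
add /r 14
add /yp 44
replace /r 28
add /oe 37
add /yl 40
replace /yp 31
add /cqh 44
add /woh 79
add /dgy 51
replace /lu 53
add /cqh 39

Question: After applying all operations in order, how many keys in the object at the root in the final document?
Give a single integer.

After op 1 (remove /uy): {"r":40,"smy":43}
After op 2 (replace /r 14): {"r":14,"smy":43}
After op 3 (add /p 51): {"p":51,"r":14,"smy":43}
After op 4 (remove /p): {"r":14,"smy":43}
After op 5 (remove /r): {"smy":43}
After op 6 (remove /smy): {}
After op 7 (add /lu 9): {"lu":9}
After op 8 (add /r 14): {"lu":9,"r":14}
After op 9 (add /yp 44): {"lu":9,"r":14,"yp":44}
After op 10 (replace /r 28): {"lu":9,"r":28,"yp":44}
After op 11 (add /oe 37): {"lu":9,"oe":37,"r":28,"yp":44}
After op 12 (add /yl 40): {"lu":9,"oe":37,"r":28,"yl":40,"yp":44}
After op 13 (replace /yp 31): {"lu":9,"oe":37,"r":28,"yl":40,"yp":31}
After op 14 (add /cqh 44): {"cqh":44,"lu":9,"oe":37,"r":28,"yl":40,"yp":31}
After op 15 (add /woh 79): {"cqh":44,"lu":9,"oe":37,"r":28,"woh":79,"yl":40,"yp":31}
After op 16 (add /dgy 51): {"cqh":44,"dgy":51,"lu":9,"oe":37,"r":28,"woh":79,"yl":40,"yp":31}
After op 17 (replace /lu 53): {"cqh":44,"dgy":51,"lu":53,"oe":37,"r":28,"woh":79,"yl":40,"yp":31}
After op 18 (add /cqh 39): {"cqh":39,"dgy":51,"lu":53,"oe":37,"r":28,"woh":79,"yl":40,"yp":31}
Size at the root: 8

Answer: 8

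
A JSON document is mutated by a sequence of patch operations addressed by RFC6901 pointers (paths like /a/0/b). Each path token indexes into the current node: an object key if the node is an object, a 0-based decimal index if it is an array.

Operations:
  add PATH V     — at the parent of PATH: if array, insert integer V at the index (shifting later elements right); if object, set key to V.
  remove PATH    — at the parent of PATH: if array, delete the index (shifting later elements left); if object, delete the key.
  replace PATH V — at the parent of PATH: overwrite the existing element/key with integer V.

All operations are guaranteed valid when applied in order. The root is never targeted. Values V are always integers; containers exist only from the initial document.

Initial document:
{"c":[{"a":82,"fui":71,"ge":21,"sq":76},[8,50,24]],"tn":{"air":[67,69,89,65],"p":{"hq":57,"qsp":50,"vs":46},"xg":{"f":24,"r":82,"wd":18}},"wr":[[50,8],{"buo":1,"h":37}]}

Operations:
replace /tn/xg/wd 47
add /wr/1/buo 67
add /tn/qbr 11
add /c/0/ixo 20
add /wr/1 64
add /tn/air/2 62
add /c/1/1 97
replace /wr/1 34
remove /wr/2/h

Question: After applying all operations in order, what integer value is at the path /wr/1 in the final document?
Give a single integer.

Answer: 34

Derivation:
After op 1 (replace /tn/xg/wd 47): {"c":[{"a":82,"fui":71,"ge":21,"sq":76},[8,50,24]],"tn":{"air":[67,69,89,65],"p":{"hq":57,"qsp":50,"vs":46},"xg":{"f":24,"r":82,"wd":47}},"wr":[[50,8],{"buo":1,"h":37}]}
After op 2 (add /wr/1/buo 67): {"c":[{"a":82,"fui":71,"ge":21,"sq":76},[8,50,24]],"tn":{"air":[67,69,89,65],"p":{"hq":57,"qsp":50,"vs":46},"xg":{"f":24,"r":82,"wd":47}},"wr":[[50,8],{"buo":67,"h":37}]}
After op 3 (add /tn/qbr 11): {"c":[{"a":82,"fui":71,"ge":21,"sq":76},[8,50,24]],"tn":{"air":[67,69,89,65],"p":{"hq":57,"qsp":50,"vs":46},"qbr":11,"xg":{"f":24,"r":82,"wd":47}},"wr":[[50,8],{"buo":67,"h":37}]}
After op 4 (add /c/0/ixo 20): {"c":[{"a":82,"fui":71,"ge":21,"ixo":20,"sq":76},[8,50,24]],"tn":{"air":[67,69,89,65],"p":{"hq":57,"qsp":50,"vs":46},"qbr":11,"xg":{"f":24,"r":82,"wd":47}},"wr":[[50,8],{"buo":67,"h":37}]}
After op 5 (add /wr/1 64): {"c":[{"a":82,"fui":71,"ge":21,"ixo":20,"sq":76},[8,50,24]],"tn":{"air":[67,69,89,65],"p":{"hq":57,"qsp":50,"vs":46},"qbr":11,"xg":{"f":24,"r":82,"wd":47}},"wr":[[50,8],64,{"buo":67,"h":37}]}
After op 6 (add /tn/air/2 62): {"c":[{"a":82,"fui":71,"ge":21,"ixo":20,"sq":76},[8,50,24]],"tn":{"air":[67,69,62,89,65],"p":{"hq":57,"qsp":50,"vs":46},"qbr":11,"xg":{"f":24,"r":82,"wd":47}},"wr":[[50,8],64,{"buo":67,"h":37}]}
After op 7 (add /c/1/1 97): {"c":[{"a":82,"fui":71,"ge":21,"ixo":20,"sq":76},[8,97,50,24]],"tn":{"air":[67,69,62,89,65],"p":{"hq":57,"qsp":50,"vs":46},"qbr":11,"xg":{"f":24,"r":82,"wd":47}},"wr":[[50,8],64,{"buo":67,"h":37}]}
After op 8 (replace /wr/1 34): {"c":[{"a":82,"fui":71,"ge":21,"ixo":20,"sq":76},[8,97,50,24]],"tn":{"air":[67,69,62,89,65],"p":{"hq":57,"qsp":50,"vs":46},"qbr":11,"xg":{"f":24,"r":82,"wd":47}},"wr":[[50,8],34,{"buo":67,"h":37}]}
After op 9 (remove /wr/2/h): {"c":[{"a":82,"fui":71,"ge":21,"ixo":20,"sq":76},[8,97,50,24]],"tn":{"air":[67,69,62,89,65],"p":{"hq":57,"qsp":50,"vs":46},"qbr":11,"xg":{"f":24,"r":82,"wd":47}},"wr":[[50,8],34,{"buo":67}]}
Value at /wr/1: 34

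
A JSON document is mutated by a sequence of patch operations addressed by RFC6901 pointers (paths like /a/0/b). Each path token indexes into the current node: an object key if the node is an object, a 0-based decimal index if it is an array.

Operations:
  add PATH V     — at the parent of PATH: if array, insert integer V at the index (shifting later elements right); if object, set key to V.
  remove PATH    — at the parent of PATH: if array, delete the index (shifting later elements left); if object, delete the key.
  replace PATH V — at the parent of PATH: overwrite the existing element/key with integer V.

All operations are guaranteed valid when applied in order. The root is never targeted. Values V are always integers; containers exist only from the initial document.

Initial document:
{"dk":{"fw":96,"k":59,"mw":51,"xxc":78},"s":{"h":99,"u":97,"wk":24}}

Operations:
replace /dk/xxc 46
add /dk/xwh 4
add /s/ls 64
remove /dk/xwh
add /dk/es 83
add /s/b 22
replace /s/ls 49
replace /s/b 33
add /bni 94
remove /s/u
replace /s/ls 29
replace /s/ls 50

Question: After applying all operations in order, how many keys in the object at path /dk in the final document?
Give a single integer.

After op 1 (replace /dk/xxc 46): {"dk":{"fw":96,"k":59,"mw":51,"xxc":46},"s":{"h":99,"u":97,"wk":24}}
After op 2 (add /dk/xwh 4): {"dk":{"fw":96,"k":59,"mw":51,"xwh":4,"xxc":46},"s":{"h":99,"u":97,"wk":24}}
After op 3 (add /s/ls 64): {"dk":{"fw":96,"k":59,"mw":51,"xwh":4,"xxc":46},"s":{"h":99,"ls":64,"u":97,"wk":24}}
After op 4 (remove /dk/xwh): {"dk":{"fw":96,"k":59,"mw":51,"xxc":46},"s":{"h":99,"ls":64,"u":97,"wk":24}}
After op 5 (add /dk/es 83): {"dk":{"es":83,"fw":96,"k":59,"mw":51,"xxc":46},"s":{"h":99,"ls":64,"u":97,"wk":24}}
After op 6 (add /s/b 22): {"dk":{"es":83,"fw":96,"k":59,"mw":51,"xxc":46},"s":{"b":22,"h":99,"ls":64,"u":97,"wk":24}}
After op 7 (replace /s/ls 49): {"dk":{"es":83,"fw":96,"k":59,"mw":51,"xxc":46},"s":{"b":22,"h":99,"ls":49,"u":97,"wk":24}}
After op 8 (replace /s/b 33): {"dk":{"es":83,"fw":96,"k":59,"mw":51,"xxc":46},"s":{"b":33,"h":99,"ls":49,"u":97,"wk":24}}
After op 9 (add /bni 94): {"bni":94,"dk":{"es":83,"fw":96,"k":59,"mw":51,"xxc":46},"s":{"b":33,"h":99,"ls":49,"u":97,"wk":24}}
After op 10 (remove /s/u): {"bni":94,"dk":{"es":83,"fw":96,"k":59,"mw":51,"xxc":46},"s":{"b":33,"h":99,"ls":49,"wk":24}}
After op 11 (replace /s/ls 29): {"bni":94,"dk":{"es":83,"fw":96,"k":59,"mw":51,"xxc":46},"s":{"b":33,"h":99,"ls":29,"wk":24}}
After op 12 (replace /s/ls 50): {"bni":94,"dk":{"es":83,"fw":96,"k":59,"mw":51,"xxc":46},"s":{"b":33,"h":99,"ls":50,"wk":24}}
Size at path /dk: 5

Answer: 5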